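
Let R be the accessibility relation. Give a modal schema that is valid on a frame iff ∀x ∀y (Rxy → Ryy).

□(□s → s)

The condition is shift-reflexivity. The T□ schema □(□s → s) defines it.
Suppose □(□s→s) is valid. Take Rxy and set V(s)={w : Ryw}. Then at y, □s holds; since □(□s→s) at x, □s→s at y, so s at y, i.e. Ryy.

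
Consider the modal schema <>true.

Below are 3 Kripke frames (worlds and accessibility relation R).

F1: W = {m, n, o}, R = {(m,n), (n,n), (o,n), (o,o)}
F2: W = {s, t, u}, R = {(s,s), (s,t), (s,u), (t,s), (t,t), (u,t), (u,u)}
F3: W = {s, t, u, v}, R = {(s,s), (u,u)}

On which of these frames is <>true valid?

F1, F2

Frame correspondent (Sahlqvist): forall x exists y Rxy — i.e. seriality.
F1: ✓.
F2: ✓.
F3: fails — world t has no successor.
Valid on: F1, F2.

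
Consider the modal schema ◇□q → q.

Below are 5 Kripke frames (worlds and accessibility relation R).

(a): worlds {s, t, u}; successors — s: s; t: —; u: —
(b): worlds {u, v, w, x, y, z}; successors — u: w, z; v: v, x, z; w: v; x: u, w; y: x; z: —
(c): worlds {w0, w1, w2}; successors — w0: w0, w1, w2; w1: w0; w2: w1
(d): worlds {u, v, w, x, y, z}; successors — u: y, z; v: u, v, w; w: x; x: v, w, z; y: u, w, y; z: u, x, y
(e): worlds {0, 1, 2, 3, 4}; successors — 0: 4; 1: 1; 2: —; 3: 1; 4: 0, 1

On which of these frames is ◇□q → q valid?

The schema corresponds to symmetry: ∀x ∀y (Rxy → Ryx).
(a): satisfies the condition.
(b): fails — Rxw but not Rwx.
(c): fails — Rw0w2 but not Rw2w0.
(d): fails — Rvw but not Rwv.
(e): fails — R31 but not R13.
Valid on: (a).

(a)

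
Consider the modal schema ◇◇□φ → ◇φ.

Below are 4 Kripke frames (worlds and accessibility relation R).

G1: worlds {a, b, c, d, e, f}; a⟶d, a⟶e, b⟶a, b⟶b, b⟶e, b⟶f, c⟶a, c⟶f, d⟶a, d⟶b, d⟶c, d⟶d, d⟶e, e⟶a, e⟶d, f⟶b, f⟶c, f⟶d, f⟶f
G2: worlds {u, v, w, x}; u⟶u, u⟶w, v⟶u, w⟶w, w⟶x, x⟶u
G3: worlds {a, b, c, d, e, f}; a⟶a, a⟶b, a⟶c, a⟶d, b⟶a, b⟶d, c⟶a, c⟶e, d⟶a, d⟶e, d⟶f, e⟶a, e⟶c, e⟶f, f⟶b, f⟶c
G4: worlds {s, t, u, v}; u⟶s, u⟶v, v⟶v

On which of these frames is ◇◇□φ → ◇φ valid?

G4

Frame correspondent (Sahlqvist): ∀x ∀y (xR²y → ∃w (yRw ∧ xRw)) — i.e. a generalized confluence (Geach) condition.
G1: fails — aR²c but no w with cRw and aRw.
G2: fails — vR²w but no t with wRt and vRt.
G3: fails — bR²f but no w with fRw and bRw.
G4: satisfies the condition.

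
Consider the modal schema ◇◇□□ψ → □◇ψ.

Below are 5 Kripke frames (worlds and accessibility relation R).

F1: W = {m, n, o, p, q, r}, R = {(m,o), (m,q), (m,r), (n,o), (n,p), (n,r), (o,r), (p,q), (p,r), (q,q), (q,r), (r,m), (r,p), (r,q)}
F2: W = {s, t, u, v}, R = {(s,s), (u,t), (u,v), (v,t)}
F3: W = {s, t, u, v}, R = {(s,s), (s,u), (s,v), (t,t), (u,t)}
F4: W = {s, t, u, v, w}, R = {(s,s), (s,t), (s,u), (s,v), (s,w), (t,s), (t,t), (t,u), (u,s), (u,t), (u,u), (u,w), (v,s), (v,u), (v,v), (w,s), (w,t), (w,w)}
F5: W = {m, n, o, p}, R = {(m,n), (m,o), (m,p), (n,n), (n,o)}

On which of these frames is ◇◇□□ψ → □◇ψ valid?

The schema corresponds to a generalized confluence (Geach) condition: ∀x ∀y ∀z ((xR²y ∧ xRz) → ∃w (yR²w ∧ zRw)).
F1: satisfies the condition.
F2: fails — uR²t, uRt but no w with tR²w and tRw.
F3: fails — sR²s, sRv but no w with sR²w and vRw.
F4: satisfies the condition.
F5: fails — mR²n, mRo but no w with nR²w and oRw.

F1, F4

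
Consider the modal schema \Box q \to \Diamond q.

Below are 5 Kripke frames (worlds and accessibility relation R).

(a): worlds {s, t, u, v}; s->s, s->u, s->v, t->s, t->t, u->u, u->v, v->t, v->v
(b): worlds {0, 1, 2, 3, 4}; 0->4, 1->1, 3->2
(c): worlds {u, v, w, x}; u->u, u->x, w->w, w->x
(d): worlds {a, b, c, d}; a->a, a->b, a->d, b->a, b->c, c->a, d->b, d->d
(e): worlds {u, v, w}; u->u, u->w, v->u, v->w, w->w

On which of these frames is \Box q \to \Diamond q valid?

(a), (d), (e)

Frame correspondent (Sahlqvist): \forall x \exists y Rxy — i.e. seriality.
(a): condition met.
(b): fails — world 2 has no successor.
(c): fails — world v has no successor.
(d): condition met.
(e): condition met.
Valid on: (a), (d), (e).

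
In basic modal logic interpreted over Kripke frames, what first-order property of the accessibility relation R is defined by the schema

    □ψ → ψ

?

This is the T axiom.
Its frame correspondent is reflexivity — ∀x Rxx.

reflexivity: ∀x Rxx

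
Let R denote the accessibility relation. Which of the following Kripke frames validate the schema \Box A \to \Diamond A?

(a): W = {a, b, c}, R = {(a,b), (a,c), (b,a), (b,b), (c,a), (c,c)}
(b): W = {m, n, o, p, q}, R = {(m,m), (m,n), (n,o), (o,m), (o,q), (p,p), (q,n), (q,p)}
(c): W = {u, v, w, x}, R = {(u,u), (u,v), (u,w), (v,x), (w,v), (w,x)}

This is the axiom for seriality; its first-order frame correspondent is \forall x \exists y Rxy.
(a): ✓.
(b): ✓.
(c): fails — world x has no successor.
Valid on: (a), (b).

(a), (b)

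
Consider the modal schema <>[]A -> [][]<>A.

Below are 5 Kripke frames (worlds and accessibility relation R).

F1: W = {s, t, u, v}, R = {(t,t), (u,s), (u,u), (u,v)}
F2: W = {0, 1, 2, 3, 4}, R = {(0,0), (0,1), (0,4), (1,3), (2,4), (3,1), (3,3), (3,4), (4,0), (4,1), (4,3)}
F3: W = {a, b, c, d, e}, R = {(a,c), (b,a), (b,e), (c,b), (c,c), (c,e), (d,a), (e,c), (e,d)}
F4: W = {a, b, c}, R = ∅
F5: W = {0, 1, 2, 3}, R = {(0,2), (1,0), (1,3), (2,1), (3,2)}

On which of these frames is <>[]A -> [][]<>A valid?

Frame correspondent (Sahlqvist): forall x forall y forall z ((xRy & x R^2 z) -> exists w (yRw & zRw)) — i.e. a generalized confluence (Geach) condition.
F1: fails — uRs, uR²s but no w with sRw and sRw.
F2: fails — 0R0, 0R²1 but no w with 0Rw and 1Rw.
F3: fails — bRa, bR²d but no w with aRw and dRw.
F4: satisfies the condition.
F5: fails — 0R2, 0R²1 but no w with 2Rw and 1Rw.

F4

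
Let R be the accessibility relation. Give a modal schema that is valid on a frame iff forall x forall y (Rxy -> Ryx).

A defining formula is ψ → □◇ψ (the B axiom).
Suppose ψ→□◇ψ is valid. Take Rxy and set V(ψ)={x}. Then ψ at x, so □◇ψ at x, so ◇ψ at y, so some z with Ryz has ψ; z=x, i.e. Ryx.

ψ → □◇ψ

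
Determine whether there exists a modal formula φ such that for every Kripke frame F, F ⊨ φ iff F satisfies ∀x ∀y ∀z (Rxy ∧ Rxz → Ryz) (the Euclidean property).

Definable; ◇p → □◇p defines it

This is a Sahlqvist condition; the 5 axiom ◇p → □◇p defines it.
Suppose ◇p→□◇p is valid. Take Rxy, Rxz and set V(p)={y}. Then ◇p at x, so □◇p at x, so ◇p at z, so some w with Rzw has p; w=y, i.e. Rzy. By symmetry of the argument, Ryz.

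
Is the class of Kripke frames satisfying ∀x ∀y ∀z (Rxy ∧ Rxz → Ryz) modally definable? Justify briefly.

This is a Sahlqvist condition; the 5 axiom ◇q → □◇q defines it.

Definable; ◇q → □◇q defines it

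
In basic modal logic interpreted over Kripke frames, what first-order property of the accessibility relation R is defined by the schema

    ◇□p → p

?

symmetry

Equivalently (dual form): p → □◇p.
Suppose p→□◇p is valid. Take Rxy and set V(p)={x}. Then p at x, so □◇p at x, so ◇p at y, so some z with Ryz has p; z=x, i.e. Ryx.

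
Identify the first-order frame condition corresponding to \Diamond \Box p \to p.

symmetry: \forall x \forall y (Rxy \to Ryx)

Equivalently (dual form): p → □◇p.
Suppose p→□◇p is valid. Take Rxy and set V(p)={x}. Then p at x, so □◇p at x, so ◇p at y, so some z with Ryz has p; z=x, i.e. Ryx.
Conversely, on a frame with symmetry the schema holds at every world under every valuation.
Frame condition: \forall x \forall y (Rxy \to Ryx).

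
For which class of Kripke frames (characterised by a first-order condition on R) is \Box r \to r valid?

reflexivity: \forall x Rxx

Suppose □r→r is valid. At any x set V(r)={w : Rxw}. Then □r holds at x, so r holds at x, i.e. Rxx.
Conversely, any frame satisfying \forall x Rxx validates the schema.
So the correspondent is reflexivity.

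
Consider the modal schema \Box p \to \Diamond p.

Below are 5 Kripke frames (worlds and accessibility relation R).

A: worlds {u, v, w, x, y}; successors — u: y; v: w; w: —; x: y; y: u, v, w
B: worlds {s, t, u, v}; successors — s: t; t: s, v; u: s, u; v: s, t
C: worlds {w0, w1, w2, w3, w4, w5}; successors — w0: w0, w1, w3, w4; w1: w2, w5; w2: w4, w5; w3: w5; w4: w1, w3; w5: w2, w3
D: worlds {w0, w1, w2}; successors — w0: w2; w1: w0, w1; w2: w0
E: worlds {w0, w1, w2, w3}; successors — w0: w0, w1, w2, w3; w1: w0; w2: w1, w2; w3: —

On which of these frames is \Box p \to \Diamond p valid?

B, C, D

Frame correspondent (Sahlqvist): \forall x \exists y Rxy — i.e. seriality.
A: fails — world w has no successor.
B: condition met.
C: condition met.
D: condition met.
E: fails — world w3 has no successor.
Valid on: B, C, D.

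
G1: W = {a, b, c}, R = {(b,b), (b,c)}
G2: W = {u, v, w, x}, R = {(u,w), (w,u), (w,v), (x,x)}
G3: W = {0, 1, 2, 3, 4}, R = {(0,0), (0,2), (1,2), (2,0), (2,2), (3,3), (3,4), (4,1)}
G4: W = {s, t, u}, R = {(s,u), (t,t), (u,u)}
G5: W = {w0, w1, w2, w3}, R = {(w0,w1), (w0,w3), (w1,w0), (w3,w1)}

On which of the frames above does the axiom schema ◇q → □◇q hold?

This is the axiom for the Euclidean property; its first-order frame correspondent is ∀x ∀y ∀z (Rxy ∧ Rxz → Ryz).
G1: fails — Rbc and Rbc but not Rcc.
G2: fails — Ruw and Ruw but not Rww.
G3: fails — R34 and R34 but not R44.
G4: satisfies the condition.
G5: fails — Rw0w1 and Rw0w1 but not Rw1w1.

G4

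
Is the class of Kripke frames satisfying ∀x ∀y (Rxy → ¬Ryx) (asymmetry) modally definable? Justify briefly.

Any modally definable frame class is closed under surjective bounded morphisms.
The 5-cycle (worlds 0,1,2,3,4 with 0→1→2→3→4→0) is asymmetric. Mapping every world to a single reflexive point • is a surjective bounded morphism, and the reflexive point is not asymmetric (R•• but asymmetry requires ¬R••).
So the class is not modally definable.

Not modally definable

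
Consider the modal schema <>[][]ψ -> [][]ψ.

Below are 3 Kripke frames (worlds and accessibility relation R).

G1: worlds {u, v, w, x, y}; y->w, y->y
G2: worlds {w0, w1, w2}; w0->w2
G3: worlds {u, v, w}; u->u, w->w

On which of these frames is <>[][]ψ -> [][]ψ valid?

G2, G3

This is the axiom for a generalized confluence (Geach) condition; its first-order frame correspondent is forall x forall y forall z ((xRy & x R^2 z) -> exists w (y R^2 w & z = w)).
G1: fails — yRw, yR²w but no t with wR²t and w=t.
G2: satisfies the condition.
G3: satisfies the condition.
Valid on: G2, G3.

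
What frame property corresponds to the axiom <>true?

seriality

This is a form of the D axiom.
It corresponds to seriality: forall x exists y Rxy.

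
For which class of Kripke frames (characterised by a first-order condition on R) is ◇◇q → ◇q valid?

Replacing q by ¬q and contraposing gives the equivalent schema □q → □□q.
Suppose □q→□□q is valid. Take Rxy, Ryz and set V(q)={w : Rxw}. Then □q at x, so □□q at x, so □q at y, so q at z, i.e. Rxz.
Conversely, on a frame with transitivity the schema holds at every world under every valuation.
So the correspondent is transitivity.

transitivity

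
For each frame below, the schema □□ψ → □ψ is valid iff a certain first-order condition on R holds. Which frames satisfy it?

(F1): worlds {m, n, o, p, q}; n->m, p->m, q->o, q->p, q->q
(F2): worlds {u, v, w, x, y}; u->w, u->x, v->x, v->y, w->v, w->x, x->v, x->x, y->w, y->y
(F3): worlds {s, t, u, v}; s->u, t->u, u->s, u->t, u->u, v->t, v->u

(F3)

Frame correspondent (Sahlqvist): ∀x ∀y (Rxy → ∃z (Rxz ∧ Rzy)) — i.e. density.
(F1): fails — Rpm but no z with Rpz and Rzm.
(F2): fails — Ruw but no z with Ruz and Rzw.
(F3): condition met.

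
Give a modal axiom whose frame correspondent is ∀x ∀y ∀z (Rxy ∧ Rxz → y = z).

The condition is partial functionality. The CD schema ◇r → □r defines it.
Suppose ◇r→□r is valid. Take Rxy, Rxz and set V(r)={y}. Then ◇r at x, so □r at x, so r at z, i.e. z=y.

◇r → □r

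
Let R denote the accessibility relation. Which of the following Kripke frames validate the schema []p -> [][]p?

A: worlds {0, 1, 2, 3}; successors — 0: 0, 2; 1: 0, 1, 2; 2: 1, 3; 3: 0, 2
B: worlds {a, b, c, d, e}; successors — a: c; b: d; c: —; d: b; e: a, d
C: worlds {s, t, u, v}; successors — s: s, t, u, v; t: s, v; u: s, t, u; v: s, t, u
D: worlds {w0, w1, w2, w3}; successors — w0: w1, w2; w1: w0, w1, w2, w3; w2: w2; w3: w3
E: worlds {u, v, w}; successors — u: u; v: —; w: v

This is the axiom for transitivity; its first-order frame correspondent is forall x forall y forall z (Rxy & Ryz -> Rxz).
A: fails — R32 and R23 but not R33.
B: fails — Rea and Rac but not Rec.
C: fails — Rtv and Rvt but not Rtt.
D: fails — Rw0w1 and Rw1w0 but not Rw0w0.
E: satisfies the condition.

E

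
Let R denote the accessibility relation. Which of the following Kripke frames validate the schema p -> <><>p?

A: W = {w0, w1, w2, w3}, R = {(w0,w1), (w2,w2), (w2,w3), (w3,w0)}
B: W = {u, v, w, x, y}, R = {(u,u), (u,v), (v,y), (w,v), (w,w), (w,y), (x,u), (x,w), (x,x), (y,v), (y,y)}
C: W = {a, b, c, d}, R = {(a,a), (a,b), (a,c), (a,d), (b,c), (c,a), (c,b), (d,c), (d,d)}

Frame correspondent (Sahlqvist): forall x exists w (x = w & x R^2 w) — i.e. a generalized confluence (Geach) condition.
A: fails — at w0 but no w with w0=w and w0R²w.
B: condition met.
C: condition met.
Valid on: B, C.

B, C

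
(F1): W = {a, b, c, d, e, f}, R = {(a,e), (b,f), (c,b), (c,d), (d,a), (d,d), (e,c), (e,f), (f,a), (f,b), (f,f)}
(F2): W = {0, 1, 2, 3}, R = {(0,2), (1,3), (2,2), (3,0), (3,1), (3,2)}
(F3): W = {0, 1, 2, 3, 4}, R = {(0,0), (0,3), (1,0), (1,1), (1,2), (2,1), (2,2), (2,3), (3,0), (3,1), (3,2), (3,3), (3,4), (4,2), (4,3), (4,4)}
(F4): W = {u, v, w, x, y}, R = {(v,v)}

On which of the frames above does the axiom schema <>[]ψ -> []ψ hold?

(F4)

Frame correspondent (Sahlqvist): forall x forall y forall z (Rxy & Rxz -> Ryz) — i.e. the Euclidean property.
(F1): fails — Rae and Rae but not Ree.
(F2): fails — R13 and R13 but not R33.
(F3): fails — R10 and R12 but not R02.
(F4): holds.
Valid on: (F4).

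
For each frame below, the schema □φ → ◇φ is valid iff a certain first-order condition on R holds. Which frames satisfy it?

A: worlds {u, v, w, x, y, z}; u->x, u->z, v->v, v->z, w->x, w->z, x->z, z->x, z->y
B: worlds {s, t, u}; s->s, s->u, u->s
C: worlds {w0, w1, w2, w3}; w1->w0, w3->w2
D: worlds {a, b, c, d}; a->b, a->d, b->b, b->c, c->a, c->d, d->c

The schema corresponds to seriality: ∀x ∃y Rxy.
A: fails — world y has no successor.
B: fails — world t has no successor.
C: fails — world w0 has no successor.
D: holds.

D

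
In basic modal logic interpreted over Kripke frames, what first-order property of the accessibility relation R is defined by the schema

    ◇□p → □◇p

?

convergence

Suppose ◇□p→□◇p is valid. Take Rxy, Rxz and set V(p)={w : Ryw}. Then □p at y so ◇□p at x, so □◇p at x, so ◇p at z, giving w with Rzw and Ryw.
Conversely, any frame satisfying ∀x ∀y ∀z (Rxy ∧ Rxz → ∃w (Ryw ∧ Rzw)) validates the schema.
Frame condition: ∀x ∀y ∀z (Rxy ∧ Rxz → ∃w (Ryw ∧ Rzw)).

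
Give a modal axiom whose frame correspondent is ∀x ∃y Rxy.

The condition is seriality. The D schema □ψ → ◇ψ defines it.
Suppose □ψ→◇ψ is valid. At any x set V(ψ)=W. Then □ψ at x, so ◇ψ at x, so x has a successor.

□ψ → ◇ψ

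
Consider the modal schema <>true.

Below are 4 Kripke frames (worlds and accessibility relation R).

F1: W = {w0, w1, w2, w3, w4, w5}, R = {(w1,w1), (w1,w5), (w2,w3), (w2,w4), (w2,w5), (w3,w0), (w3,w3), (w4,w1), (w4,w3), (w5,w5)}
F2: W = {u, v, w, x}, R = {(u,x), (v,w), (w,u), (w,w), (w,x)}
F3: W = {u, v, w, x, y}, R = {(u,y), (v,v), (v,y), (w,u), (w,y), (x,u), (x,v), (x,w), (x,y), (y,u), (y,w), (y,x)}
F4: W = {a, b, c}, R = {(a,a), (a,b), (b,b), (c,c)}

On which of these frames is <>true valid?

This is the axiom for seriality; its first-order frame correspondent is forall x exists y Rxy.
F1: fails — world w0 has no successor.
F2: fails — world x has no successor.
F3: condition met.
F4: condition met.
Valid on: F3, F4.

F3, F4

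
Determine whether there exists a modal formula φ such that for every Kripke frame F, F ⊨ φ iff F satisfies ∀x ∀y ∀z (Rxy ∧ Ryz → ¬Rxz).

Any modally definable frame class is closed under surjective bounded morphisms.
The 7-cycle (worlds 0,1,2,3,4,5,6 with 0→1→2→3→4→5→6→0) is intransitive. Mapping every world to a single reflexive point • is a surjective bounded morphism; the reflexive point is not intransitive (R••∧R•• but R••).
Hence intransitivity is not modally definable.

Not definable by any modal formula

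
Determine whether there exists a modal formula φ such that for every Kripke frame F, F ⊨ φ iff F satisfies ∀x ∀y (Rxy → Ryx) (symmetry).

Yes, by p → □◇p

This is a Sahlqvist condition; the B axiom p → □◇p defines it.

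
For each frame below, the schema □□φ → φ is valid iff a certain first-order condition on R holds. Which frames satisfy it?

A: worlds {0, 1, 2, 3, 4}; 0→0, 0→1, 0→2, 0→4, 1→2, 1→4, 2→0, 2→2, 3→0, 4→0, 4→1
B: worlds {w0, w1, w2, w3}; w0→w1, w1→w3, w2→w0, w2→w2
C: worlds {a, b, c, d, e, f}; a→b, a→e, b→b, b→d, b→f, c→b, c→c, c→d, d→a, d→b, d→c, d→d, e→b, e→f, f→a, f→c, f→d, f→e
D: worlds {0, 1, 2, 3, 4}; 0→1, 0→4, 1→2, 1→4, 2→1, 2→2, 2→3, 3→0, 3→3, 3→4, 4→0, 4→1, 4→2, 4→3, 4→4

D

Frame correspondent (Sahlqvist): ∀x ∃w (xR²w ∧ x = w) — i.e. a generalized confluence (Geach) condition.
A: fails — at 3 but no w with 3R²w and 3=w.
B: fails — at w0 but no w with w0R²w and w0=w.
C: fails — at a but no w with aR²w and a=w.
D: ✓.
Valid on: D.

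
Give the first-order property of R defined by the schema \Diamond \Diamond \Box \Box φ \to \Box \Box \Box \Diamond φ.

This is a Sahlqvist (Geach-type) schema ◇^2□^2φ → □^3◇^1φ.
First-order correspondent: \forall x \forall y \forall z ((x R^2 y \wedge x R^3 z) \to \exists w (y R^2 w \wedge zRw)).

\forall x \forall y \forall z ((x R^2 y \wedge x R^3 z) \to \exists w (y R^2 w \wedge zRw))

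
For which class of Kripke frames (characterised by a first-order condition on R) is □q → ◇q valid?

This schema is the D axiom.
Its frame correspondent is seriality — ∀x ∃y Rxy.

Seriality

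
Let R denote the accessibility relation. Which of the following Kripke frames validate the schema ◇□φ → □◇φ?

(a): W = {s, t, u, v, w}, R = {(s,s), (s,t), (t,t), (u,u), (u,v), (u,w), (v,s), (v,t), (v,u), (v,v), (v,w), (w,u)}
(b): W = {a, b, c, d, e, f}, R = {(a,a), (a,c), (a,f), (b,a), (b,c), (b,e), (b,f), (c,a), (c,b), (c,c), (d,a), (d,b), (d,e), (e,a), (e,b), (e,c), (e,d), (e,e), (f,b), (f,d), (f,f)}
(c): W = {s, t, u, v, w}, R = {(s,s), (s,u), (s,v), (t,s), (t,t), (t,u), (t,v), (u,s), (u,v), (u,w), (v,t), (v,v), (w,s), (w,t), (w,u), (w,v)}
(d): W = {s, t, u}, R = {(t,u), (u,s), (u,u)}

Frame correspondent (Sahlqvist): ∀x ∀y ∀z (Rxy ∧ Rxz → ∃w (Ryw ∧ Rzw)) — i.e. convergence.
(a): fails — Rvw and Rvt but w and t have no common successor.
(b): holds.
(c): holds.
(d): fails — Rus and Rus but s and s have no common successor.

(b), (c)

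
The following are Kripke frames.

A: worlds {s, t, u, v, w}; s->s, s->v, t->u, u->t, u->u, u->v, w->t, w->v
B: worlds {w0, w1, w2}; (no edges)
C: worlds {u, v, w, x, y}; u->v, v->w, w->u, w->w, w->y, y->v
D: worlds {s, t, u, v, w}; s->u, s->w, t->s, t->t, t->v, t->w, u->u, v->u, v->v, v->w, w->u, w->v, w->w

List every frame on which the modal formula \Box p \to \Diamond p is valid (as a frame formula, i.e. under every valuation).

D

The schema corresponds to seriality: \forall x \exists y Rxy.
A: fails — world v has no successor.
B: fails — world w0 has no successor.
C: fails — world x has no successor.
D: condition met.
Valid on: D.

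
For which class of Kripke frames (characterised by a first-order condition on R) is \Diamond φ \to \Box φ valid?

partial functionality: \forall x \forall y \forall z (Rxy \wedge Rxz \to y = z)

Suppose ◇φ→□φ is valid. Take Rxy, Rxz and set V(φ)={y}. Then ◇φ at x, so □φ at x, so φ at z, i.e. z=y.
Conversely, on a frame with partial functionality the schema holds at every world under every valuation.
Frame condition: \forall x \forall y \forall z (Rxy \wedge Rxz \to y = z).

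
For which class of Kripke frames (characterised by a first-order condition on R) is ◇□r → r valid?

This schema is equivalent to the B axiom r → □◇r.
Its frame correspondent is symmetry — ∀x ∀y (Rxy → Ryx).

Symmetry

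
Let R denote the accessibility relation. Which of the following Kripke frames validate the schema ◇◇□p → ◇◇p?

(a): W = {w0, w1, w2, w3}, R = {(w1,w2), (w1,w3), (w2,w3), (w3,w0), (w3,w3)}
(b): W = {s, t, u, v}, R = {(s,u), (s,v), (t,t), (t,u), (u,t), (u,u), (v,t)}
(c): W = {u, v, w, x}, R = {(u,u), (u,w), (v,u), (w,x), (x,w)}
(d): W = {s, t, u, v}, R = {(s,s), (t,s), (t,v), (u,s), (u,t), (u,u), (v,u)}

Frame correspondent (Sahlqvist): ∀x ∀y (xR²y → ∃w (yRw ∧ xR²w)) — i.e. a generalized confluence (Geach) condition.
(a): fails — w1R²w0 but no w with w0Rw and w1R²w.
(b): condition met.
(c): fails — vR²w but no t with wRt and vR²t.
(d): condition met.

(b), (d)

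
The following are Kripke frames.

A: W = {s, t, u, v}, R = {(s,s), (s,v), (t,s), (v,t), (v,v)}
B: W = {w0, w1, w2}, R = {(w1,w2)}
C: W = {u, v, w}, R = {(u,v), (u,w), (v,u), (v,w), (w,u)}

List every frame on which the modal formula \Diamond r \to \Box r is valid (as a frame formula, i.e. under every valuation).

B

The schema corresponds to partial functionality: \forall x \forall y \forall z (Rxy \wedge Rxz \to y = z).
A: fails — s sees both s and v.
B: ✓.
C: fails — u sees both v and w.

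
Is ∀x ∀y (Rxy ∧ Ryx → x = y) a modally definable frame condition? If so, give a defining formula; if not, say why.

Not definable by any modal formula

If a class were modally definable it would be closed under surjective bounded morphisms (Goldblatt–Thomason).
The 6-cycle (worlds s,t,u,v,w,x with s→t→u→v→w→x→s) is antisymmetric. Sending even-indexed worlds to a and odd-indexed worlds to b is a surjective bounded morphism onto the two-world frame with a↔b, which is not antisymmetric.
Hence antisymmetry is not modally definable.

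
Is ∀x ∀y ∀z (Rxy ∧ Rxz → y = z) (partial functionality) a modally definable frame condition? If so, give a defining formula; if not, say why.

Yes, by ◇q → □q

This is a Sahlqvist condition; the CD axiom ◇q → □q defines it.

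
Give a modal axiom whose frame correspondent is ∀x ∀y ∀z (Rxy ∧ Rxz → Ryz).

This is the Euclidean property; the standard corresponding axiom is 5: ◇s → □◇s.
Suppose ◇s→□◇s is valid. Take Rxy, Rxz and set V(s)={y}. Then ◇s at x, so □◇s at x, so ◇s at z, so some w with Rzw has s; w=y, i.e. Rzy. By symmetry of the argument, Ryz.

◇s → □◇s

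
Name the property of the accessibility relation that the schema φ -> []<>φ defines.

Suppose φ→□◇φ is valid. Take Rxy and set V(φ)={x}. Then φ at x, so □◇φ at x, so ◇φ at y, so some z with Ryz has φ; z=x, i.e. Ryx.
Conversely, on a frame with symmetry the schema holds at every world under every valuation.
So the correspondent is symmetry.

symmetry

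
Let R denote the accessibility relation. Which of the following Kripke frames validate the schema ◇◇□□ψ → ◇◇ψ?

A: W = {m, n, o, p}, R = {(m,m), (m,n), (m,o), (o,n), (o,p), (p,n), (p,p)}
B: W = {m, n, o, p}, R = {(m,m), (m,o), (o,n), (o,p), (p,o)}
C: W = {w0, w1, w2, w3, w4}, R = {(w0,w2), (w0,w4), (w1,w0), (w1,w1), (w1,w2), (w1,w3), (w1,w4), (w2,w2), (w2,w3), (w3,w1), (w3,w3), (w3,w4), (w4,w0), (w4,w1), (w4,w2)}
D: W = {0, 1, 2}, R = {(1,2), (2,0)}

The schema corresponds to a generalized confluence (Geach) condition: ∀x ∀y (xR²y → ∃w (yR²w ∧ xR²w)).
A: fails — mR²n but no w with nR²w and mR²w.
B: fails — mR²n but no w with nR²w and mR²w.
C: holds.
D: fails — 1R²0 but no w with 0R²w and 1R²w.

C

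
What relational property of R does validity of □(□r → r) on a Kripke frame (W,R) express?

shift-reflexivity

Suppose □(□r→r) is valid. Take Rxy and set V(r)={w : Ryw}. Then at y, □r holds; since □(□r→r) at x, □r→r at y, so r at y, i.e. Ryy.
Conversely, any frame satisfying ∀x ∀y (Rxy → Ryy) validates the schema.
Frame condition: ∀x ∀y (Rxy → Ryy).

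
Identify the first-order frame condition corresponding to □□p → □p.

density

Suppose □□p→□p is valid. Take Rxy and set V(p)={w : xR²w}. Then □□p at x, so □p at x, so p at y, i.e. ∃z(Rxz∧Rzy).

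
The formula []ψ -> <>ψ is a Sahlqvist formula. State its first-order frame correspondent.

Suppose □ψ→◇ψ is valid. At any x set V(ψ)=W. Then □ψ at x, so ◇ψ at x, so x has a successor.
Conversely, any frame satisfying forall x exists y Rxy validates the schema.
So the correspondent is seriality.

Seriality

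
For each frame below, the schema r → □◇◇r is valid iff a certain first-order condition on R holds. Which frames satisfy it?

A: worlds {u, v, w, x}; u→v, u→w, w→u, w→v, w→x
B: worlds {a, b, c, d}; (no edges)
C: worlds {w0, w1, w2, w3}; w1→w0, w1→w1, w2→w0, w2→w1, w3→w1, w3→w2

This is the axiom for a generalized confluence (Geach) condition; its first-order frame correspondent is ∀x ∀z (xRz → ∃w (x = w ∧ zR²w)).
A: fails — uRv but no t with u=t and vR²t.
B: ✓.
C: fails — w1Rw0 but no w with w1=w and w0R²w.

B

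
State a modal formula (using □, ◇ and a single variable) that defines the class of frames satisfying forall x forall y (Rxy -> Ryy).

□(□ψ → ψ)

This is shift-reflexivity; the standard corresponding axiom is T□: □(□ψ → ψ).
Suppose □(□ψ→ψ) is valid. Take Rxy and set V(ψ)={w : Ryw}. Then at y, □ψ holds; since □(□ψ→ψ) at x, □ψ→ψ at y, so ψ at y, i.e. Ryy.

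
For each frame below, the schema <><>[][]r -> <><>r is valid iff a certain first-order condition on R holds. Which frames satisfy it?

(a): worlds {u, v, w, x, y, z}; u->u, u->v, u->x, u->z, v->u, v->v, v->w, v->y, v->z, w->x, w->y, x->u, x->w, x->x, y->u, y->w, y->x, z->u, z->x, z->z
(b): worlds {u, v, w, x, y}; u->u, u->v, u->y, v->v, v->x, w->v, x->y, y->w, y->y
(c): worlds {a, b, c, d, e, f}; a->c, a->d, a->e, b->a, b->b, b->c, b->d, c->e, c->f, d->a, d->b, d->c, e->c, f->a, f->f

The schema corresponds to a generalized confluence (Geach) condition: forall x forall y (x R^2 y -> exists w (y R^2 w & x R^2 w)).
(a): satisfies the condition.
(b): fails — wR²x but no t with xR²t and wR²t.
(c): satisfies the condition.
Valid on: (a), (c).

(a), (c)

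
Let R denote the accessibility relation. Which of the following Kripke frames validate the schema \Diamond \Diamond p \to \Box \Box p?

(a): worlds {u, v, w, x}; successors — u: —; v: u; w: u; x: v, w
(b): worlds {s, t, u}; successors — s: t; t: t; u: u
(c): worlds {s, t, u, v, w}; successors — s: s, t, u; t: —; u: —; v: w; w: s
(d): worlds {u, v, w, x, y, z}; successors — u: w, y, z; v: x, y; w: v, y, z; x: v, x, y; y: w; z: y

The schema corresponds to a generalized confluence (Geach) condition: \forall x \forall y \forall z ((x R^2 y \wedge x R^2 z) \to \exists w (y = w \wedge z = w)).
(a): ✓.
(b): ✓.
(c): fails — sR²s, sR²t but s ≠ t.
(d): fails — uR²v, uR²w but v ≠ w.

(a), (b)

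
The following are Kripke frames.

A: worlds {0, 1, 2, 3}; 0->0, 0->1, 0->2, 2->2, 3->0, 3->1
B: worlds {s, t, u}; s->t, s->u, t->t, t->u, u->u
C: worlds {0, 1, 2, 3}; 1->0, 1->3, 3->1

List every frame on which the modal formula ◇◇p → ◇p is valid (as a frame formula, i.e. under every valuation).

The schema corresponds to transitivity: ∀x ∀y ∀z (Rxy ∧ Ryz → Rxz).
A: fails — R30 and R02 but not R32.
B: satisfies the condition.
C: fails — R31 and R10 but not R30.

B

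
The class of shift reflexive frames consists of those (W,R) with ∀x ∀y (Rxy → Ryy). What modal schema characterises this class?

□(□r → r)

A defining formula is □(□r → r) (the T□ axiom).
Suppose □(□r→r) is valid. Take Rxy and set V(r)={w : Ryw}. Then at y, □r holds; since □(□r→r) at x, □r→r at y, so r at y, i.e. Ryy.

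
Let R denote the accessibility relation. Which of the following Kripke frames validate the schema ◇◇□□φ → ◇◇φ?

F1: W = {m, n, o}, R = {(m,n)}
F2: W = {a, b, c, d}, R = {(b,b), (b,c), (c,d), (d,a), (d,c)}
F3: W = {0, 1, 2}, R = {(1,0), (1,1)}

F1

The schema corresponds to a generalized confluence (Geach) condition: ∀x ∀y (xR²y → ∃w (yR²w ∧ xR²w)).
F1: condition met.
F2: fails — cR²a but no w with aR²w and cR²w.
F3: fails — 1R²0 but no w with 0R²w and 1R²w.
Valid on: F1.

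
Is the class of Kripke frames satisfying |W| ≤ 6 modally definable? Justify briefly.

No — not modally definable

Any modally definable frame class is closed under disjoint unions.
Any modal formula valid on each of 7 disjoint one-world frames is valid on their disjoint union (validity is preserved under disjoint unions). Each one-world frame has |W|=1≤6, but the union has |W|=7.
So no modal formula (or set of formulas) defines exactly the |W|≤6 frames.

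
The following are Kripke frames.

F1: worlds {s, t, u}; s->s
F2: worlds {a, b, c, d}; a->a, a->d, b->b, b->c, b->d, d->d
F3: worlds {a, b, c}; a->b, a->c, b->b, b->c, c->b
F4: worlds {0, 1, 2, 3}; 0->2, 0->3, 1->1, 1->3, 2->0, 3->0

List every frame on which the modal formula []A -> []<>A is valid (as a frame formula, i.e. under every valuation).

F1, F3

Frame correspondent (Sahlqvist): forall x forall z (xRz -> exists w (xRw & zRw)) — i.e. a generalized confluence (Geach) condition.
F1: satisfies the condition.
F2: fails — bRc but no w with bRw and cRw.
F3: satisfies the condition.
F4: fails — 0R2 but no w with 0Rw and 2Rw.
Valid on: F1, F3.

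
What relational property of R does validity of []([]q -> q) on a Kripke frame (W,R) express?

This schema is the T□ axiom.
Its frame correspondent is shift-reflexivity — forall x forall y (Rxy -> Ryy).

shift-reflexivity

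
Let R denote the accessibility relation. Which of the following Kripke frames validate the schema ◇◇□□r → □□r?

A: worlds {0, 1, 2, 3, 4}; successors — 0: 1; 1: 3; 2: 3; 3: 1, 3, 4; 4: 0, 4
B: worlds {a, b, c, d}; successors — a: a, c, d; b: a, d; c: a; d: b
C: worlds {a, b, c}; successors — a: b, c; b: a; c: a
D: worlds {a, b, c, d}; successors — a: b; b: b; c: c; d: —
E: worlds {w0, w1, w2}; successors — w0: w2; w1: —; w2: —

This is the axiom for a generalized confluence (Geach) condition; its first-order frame correspondent is ∀x ∀y ∀z ((xR²y ∧ xR²z) → ∃w (yR²w ∧ z = w)).
A: fails — 1R²4, 1R²3 but no w with 4R²w and 3=w.
B: fails — aR²c, aR²b but no w with cR²w and b=w.
C: holds.
D: holds.
E: holds.
Valid on: C, D, E.

C, D, E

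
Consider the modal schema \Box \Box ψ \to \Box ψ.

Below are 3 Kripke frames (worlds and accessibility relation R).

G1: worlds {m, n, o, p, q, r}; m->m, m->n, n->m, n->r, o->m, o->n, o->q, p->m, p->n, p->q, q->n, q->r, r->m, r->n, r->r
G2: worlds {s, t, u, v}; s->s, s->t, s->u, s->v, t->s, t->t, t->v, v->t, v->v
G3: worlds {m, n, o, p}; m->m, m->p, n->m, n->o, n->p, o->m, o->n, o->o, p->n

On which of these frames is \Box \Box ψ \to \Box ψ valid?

G2

The schema corresponds to density: \forall x \forall y (Rxy \to \exists z (Rxz \wedge Rzy)).
G1: fails — Roq but no z with Roz and Rzq.
G2: condition met.
G3: fails — Rpn but no z with Rpz and Rzn.
Valid on: G2.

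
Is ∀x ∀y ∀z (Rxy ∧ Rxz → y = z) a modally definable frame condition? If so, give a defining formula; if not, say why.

Yes — defined by ◇p → □p

The condition is partial functionality. A defining modal formula is ◇p → □p.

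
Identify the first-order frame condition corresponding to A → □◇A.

Suppose A→□◇A is valid. Take Rxy and set V(A)={x}. Then A at x, so □◇A at x, so ◇A at y, so some z with Ryz has A; z=x, i.e. Ryx.

symmetry: ∀x ∀y (Rxy → Ryx)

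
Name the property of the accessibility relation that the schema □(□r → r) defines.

Shift-reflexivity

Suppose □(□r→r) is valid. Take Rxy and set V(r)={w : Ryw}. Then at y, □r holds; since □(□r→r) at x, □r→r at y, so r at y, i.e. Ryy.
Conversely, any frame satisfying ∀x ∀y (Rxy → Ryy) validates the schema.
So the correspondent is shift-reflexivity.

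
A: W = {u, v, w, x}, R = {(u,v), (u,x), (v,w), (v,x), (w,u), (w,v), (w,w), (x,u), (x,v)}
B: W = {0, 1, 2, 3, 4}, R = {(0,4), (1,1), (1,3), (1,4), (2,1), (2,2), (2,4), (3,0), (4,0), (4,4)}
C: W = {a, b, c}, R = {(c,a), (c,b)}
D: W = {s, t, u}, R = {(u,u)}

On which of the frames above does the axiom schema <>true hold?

The schema corresponds to seriality: forall x exists y Rxy.
A: holds.
B: holds.
C: fails — world a has no successor.
D: fails — world s has no successor.
Valid on: A, B.

A, B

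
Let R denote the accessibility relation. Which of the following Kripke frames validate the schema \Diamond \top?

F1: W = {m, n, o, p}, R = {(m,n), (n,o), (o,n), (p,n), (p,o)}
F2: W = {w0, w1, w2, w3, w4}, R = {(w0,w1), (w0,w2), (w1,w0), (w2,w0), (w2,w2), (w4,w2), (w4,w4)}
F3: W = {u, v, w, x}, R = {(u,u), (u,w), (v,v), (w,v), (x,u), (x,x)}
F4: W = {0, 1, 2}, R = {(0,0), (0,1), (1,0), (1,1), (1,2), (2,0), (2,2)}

The schema corresponds to seriality: \forall x \exists y Rxy.
F1: holds.
F2: fails — world w3 has no successor.
F3: holds.
F4: holds.

F1, F3, F4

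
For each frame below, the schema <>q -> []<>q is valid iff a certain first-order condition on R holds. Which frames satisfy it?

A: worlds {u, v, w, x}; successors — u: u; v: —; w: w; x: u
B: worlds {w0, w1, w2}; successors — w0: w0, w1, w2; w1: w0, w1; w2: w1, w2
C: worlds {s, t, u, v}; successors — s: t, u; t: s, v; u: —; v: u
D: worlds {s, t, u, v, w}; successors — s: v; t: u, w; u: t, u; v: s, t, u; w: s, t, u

A

This is the axiom for the Euclidean property; its first-order frame correspondent is forall x forall y forall z (Rxy & Rxz -> Ryz).
A: ✓.
B: fails — Rw0w1 and Rw0w2 but not Rw1w2.
C: fails — Rsu and Rsu but not Ruu.
D: fails — Rsv and Rsv but not Rvv.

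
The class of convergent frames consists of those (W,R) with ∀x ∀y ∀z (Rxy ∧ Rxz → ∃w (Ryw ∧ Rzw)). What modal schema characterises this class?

This is convergence; the standard corresponding axiom is .2: ◇□s → □◇s.

◇□s → □◇s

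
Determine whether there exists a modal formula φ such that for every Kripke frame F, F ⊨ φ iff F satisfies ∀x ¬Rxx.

If a class were modally definable it would be closed under surjective bounded morphisms (Goldblatt–Thomason).
The 3-cycle (worlds 0,1,2 with 0→1→2→0) is irreflexive, and the map sending every world to a single reflexive point • is a surjective bounded morphism (forth: every edge maps to (•,•); back: every world has a successor). So any modal formula valid on the 3-cycle is also valid on the reflexive point, which is not irreflexive.
So no modal formula (or set of formulas) defines exactly the irreflexive frames.

Not modally definable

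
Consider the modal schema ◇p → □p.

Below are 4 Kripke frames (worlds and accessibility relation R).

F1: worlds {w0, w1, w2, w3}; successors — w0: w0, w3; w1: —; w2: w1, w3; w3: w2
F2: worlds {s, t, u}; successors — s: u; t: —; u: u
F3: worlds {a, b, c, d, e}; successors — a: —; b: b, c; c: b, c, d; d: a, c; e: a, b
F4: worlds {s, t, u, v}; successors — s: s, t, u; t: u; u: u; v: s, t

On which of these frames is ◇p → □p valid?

F2

This is the axiom for partial functionality; its first-order frame correspondent is ∀x ∀y ∀z (Rxy ∧ Rxz → y = z).
F1: fails — w0 sees both w0 and w3.
F2: holds.
F3: fails — b sees both b and c.
F4: fails — s sees both s and t.
Valid on: F2.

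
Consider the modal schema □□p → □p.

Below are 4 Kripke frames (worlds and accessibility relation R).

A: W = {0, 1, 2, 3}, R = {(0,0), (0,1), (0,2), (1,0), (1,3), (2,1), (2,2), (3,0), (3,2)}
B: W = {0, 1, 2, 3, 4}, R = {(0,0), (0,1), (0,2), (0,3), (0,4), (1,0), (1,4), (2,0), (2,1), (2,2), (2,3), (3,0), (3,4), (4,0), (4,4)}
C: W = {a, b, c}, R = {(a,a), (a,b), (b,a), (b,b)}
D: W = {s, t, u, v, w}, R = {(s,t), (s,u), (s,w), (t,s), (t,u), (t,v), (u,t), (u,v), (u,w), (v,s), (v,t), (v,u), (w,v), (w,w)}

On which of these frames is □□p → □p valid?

B, C, D

The schema corresponds to density: ∀x ∀y (Rxy → ∃z (Rxz ∧ Rzy)).
A: fails — R13 but no z with R1z and Rz3.
B: satisfies the condition.
C: satisfies the condition.
D: satisfies the condition.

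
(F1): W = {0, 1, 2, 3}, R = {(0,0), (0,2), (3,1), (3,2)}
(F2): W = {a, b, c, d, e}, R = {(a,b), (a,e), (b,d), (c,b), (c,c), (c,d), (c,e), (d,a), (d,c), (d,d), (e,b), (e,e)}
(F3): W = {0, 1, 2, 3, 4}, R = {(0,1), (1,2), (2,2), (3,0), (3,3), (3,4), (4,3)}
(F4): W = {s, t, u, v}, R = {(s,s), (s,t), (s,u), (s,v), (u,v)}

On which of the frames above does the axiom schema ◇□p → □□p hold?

This is the axiom for a generalized confluence (Geach) condition; its first-order frame correspondent is ∀x ∀y ∀z ((xRy ∧ xR²z) → ∃w (yRw ∧ z = w)).
(F1): fails — 0R2, 0R²0 but no w with 2Rw and 0=w.
(F2): fails — aRb, aR²b but no w with bRw and b=w.
(F3): fails — 3R0, 3R²0 but no w with 0Rw and 0=w.
(F4): fails — sRt, sR²s but no w with tRw and s=w.

none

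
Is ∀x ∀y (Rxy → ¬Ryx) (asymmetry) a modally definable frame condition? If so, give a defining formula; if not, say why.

If a class were modally definable it would be closed under surjective bounded morphisms (Goldblatt–Thomason).
The 5-cycle (worlds 0,1,2,3,4 with 0→1→2→3→4→0) is asymmetric. Mapping every world to a single reflexive point • is a surjective bounded morphism, and the reflexive point is not asymmetric (R•• but asymmetry requires ¬R••).
So no modal formula (or set of formulas) defines exactly the asymmetric frames.

No — not modally definable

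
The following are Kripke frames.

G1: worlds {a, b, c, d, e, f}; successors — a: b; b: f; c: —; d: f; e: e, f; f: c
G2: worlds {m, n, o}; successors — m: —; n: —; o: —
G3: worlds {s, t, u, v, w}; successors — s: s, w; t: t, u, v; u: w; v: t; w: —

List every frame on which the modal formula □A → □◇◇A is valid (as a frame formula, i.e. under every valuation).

This is the axiom for a generalized confluence (Geach) condition; its first-order frame correspondent is ∀x ∀z (xRz → ∃w (xRw ∧ zR²w)).
G1: fails — aRb but no w with aRw and bR²w.
G2: holds.
G3: fails — sRw but no w* with sRw* and wR²w*.

G2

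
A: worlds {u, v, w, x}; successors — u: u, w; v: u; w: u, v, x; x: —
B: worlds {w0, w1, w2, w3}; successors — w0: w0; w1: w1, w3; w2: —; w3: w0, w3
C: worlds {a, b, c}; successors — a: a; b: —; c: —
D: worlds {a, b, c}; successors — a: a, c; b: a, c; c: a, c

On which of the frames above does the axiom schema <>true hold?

D

Frame correspondent (Sahlqvist): forall x exists y Rxy — i.e. seriality.
A: fails — world x has no successor.
B: fails — world w2 has no successor.
C: fails — world b has no successor.
D: holds.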